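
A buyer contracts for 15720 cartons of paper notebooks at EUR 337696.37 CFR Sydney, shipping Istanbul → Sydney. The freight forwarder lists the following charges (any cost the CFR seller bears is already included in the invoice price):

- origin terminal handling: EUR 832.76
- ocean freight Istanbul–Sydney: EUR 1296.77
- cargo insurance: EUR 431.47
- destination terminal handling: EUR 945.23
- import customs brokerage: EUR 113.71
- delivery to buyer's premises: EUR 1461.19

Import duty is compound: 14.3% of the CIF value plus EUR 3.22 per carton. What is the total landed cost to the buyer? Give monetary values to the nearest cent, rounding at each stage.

Total landed cost: EUR 439618.65

CFR: the seller pays costs through ocean freight to the destination port, but not insurance.
Already in the invoice (seller's account under CFR): origin terminal, freight — exclude.
CIF value = CFR price + insurance = 337696.37 + 431.47 = 338127.84
Ad valorem component: 338127.84 × 14.3% = 48352.28
Specific component: 15720 × 3.22 = 50618.40
Import duty = 48352.28 + 50618.40 = 98970.68
Buyer bears: insurance 431.47 + destination terminal 945.23 + brokerage 113.71 + delivery 1461.19 + duty 98970.68 = 101922.28
Landed cost = invoice 337696.37 + 101922.28 = 439618.65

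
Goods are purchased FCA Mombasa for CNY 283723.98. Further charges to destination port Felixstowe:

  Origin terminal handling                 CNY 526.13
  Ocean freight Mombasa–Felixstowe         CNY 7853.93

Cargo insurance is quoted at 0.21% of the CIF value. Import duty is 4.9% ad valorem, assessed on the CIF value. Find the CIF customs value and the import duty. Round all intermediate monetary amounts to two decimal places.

CIF value: CNY 292718.75; import duty: CNY 14343.22

Let C be the CIF value. C = FCA price + pre-shipment costs + freight + 0.21% × C
C − 0.21% × C = 283723.98 + 526.13 + 7853.93
0.9979 × C = 292104.04
C = 292104.04 / 0.9979 = 292718.75
Insurance premium = 0.21% × 292718.75 = 614.71
Import duty = 292718.75 × 4.9% = 14343.22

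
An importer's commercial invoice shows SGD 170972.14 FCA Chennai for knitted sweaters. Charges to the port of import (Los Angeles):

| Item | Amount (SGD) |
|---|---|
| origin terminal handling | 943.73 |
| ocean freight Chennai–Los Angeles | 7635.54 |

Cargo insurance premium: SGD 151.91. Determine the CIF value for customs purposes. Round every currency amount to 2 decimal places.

CIF = FCA price + pre-shipment costs + freight + insurance
CIF = 170972.14 + 943.73 + 7635.54 + 151.91 = 179703.32

CIF value: SGD 179703.32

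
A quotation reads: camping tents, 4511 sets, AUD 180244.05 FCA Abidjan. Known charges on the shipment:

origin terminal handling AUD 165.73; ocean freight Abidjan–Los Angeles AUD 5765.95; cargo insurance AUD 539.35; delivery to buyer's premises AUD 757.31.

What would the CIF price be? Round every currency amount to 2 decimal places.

CIF price: AUD 186715.08

Not relevant to the conversion: delivery — on the buyer under both terms; not part of either seller's price.
From FCA to CIF, the seller additionally bears: origin terminal, freight, insurance.
CIF price = 180244.05 + 165.73 + 5765.95 + 539.35 = 186715.08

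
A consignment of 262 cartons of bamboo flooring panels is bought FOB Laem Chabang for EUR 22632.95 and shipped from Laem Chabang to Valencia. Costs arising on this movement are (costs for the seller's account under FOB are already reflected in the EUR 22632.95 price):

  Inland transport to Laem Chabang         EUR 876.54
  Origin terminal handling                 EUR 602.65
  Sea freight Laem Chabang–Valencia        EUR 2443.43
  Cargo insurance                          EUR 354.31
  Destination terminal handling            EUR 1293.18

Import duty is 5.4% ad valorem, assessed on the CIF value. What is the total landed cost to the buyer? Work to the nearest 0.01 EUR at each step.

Total landed cost: EUR 28097.13

FOB: the seller bears costs until goods are on board at the origin port; the buyer bears freight, insurance and all costs thereafter.
Already in the invoice (seller's account under FOB): inland to port, origin terminal — exclude.
CIF value = FOB price + freight + insurance = 22632.95 + 2443.43 + 354.31 = 25430.69
Import duty = 25430.69 × 5.4% = 1373.26
Buyer bears: freight 2443.43 + insurance 354.31 + destination terminal 1293.18 + duty 1373.26 = 5464.18
Landed cost = invoice 22632.95 + 5464.18 = 28097.13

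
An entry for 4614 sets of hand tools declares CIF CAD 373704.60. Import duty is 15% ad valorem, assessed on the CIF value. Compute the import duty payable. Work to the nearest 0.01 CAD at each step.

Import duty = 373704.60 × 15% = 56055.69

Import duty: CAD 56055.69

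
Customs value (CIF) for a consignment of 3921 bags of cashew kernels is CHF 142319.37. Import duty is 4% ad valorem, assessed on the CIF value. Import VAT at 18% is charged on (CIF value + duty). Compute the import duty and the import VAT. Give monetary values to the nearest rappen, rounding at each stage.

Import duty: CHF 5692.77; import VAT: CHF 26642.19

Import duty = 142319.37 × 4% = 5692.77
VAT base = CIF + duty = 142319.37 + 5692.77 = 148012.14
Import VAT = 148012.14 × 18% = 26642.19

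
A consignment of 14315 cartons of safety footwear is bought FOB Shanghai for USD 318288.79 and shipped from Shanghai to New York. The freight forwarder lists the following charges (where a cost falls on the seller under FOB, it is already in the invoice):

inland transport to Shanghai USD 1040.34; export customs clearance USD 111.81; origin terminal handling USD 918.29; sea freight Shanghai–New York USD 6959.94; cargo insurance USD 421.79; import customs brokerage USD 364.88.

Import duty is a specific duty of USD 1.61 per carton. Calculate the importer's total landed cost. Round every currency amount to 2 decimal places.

Total landed cost: USD 349082.55

FOB: the seller bears costs until goods are on board at the origin port; the buyer bears freight, insurance and all costs thereafter.
Already in the invoice (seller's account under FOB): inland to port, export clearance, origin terminal — exclude.
CIF value = FOB price + freight + insurance = 318288.79 + 6959.94 + 421.79 = 325670.52
Import duty = 14315 × 1.61 = 23047.15
Buyer bears: freight 6959.94 + insurance 421.79 + brokerage 364.88 + duty 23047.15 = 30793.76
Landed cost = invoice 318288.79 + 30793.76 = 349082.55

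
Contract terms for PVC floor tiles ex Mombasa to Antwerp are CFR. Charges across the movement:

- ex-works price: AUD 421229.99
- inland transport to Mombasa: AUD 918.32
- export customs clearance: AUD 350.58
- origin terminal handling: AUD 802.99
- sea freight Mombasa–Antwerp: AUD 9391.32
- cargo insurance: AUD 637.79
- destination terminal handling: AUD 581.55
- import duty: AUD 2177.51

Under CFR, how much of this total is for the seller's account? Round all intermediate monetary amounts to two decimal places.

Seller's account: AUD 432693.20

CFR: the seller pays costs through ocean freight to the destination port, but not insurance.
Seller's account: goods 421229.99 + inland to port 918.32 + export clearance 350.58 + origin terminal 802.99 + freight 9391.32 = 432693.20
Buyer's account: insurance 637.79 + destination terminal 581.55 + duty 2177.51 = 3396.85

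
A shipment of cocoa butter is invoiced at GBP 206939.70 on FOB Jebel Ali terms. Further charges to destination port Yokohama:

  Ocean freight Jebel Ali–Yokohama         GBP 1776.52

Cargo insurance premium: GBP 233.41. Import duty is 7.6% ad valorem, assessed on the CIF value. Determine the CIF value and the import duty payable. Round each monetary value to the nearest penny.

CIF = FOB price + freight + insurance
CIF = 206939.70 + 1776.52 + 233.41 = 208949.63
Import duty = 208949.63 × 7.6% = 15880.17

CIF value: GBP 208949.63; import duty: GBP 15880.17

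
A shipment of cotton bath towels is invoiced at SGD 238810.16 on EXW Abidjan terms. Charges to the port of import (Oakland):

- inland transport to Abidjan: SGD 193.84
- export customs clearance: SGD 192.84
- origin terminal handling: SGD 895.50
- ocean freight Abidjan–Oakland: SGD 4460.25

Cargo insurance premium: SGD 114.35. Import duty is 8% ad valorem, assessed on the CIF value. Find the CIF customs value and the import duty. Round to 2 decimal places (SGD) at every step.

CIF value: SGD 244666.94; import duty: SGD 19573.36

CIF = EXW price + pre-shipment costs + freight + insurance
CIF = 238810.16 + 193.84 + 192.84 + 895.50 + 4460.25 + 114.35 = 244666.94
Import duty = 244666.94 × 8% = 19573.36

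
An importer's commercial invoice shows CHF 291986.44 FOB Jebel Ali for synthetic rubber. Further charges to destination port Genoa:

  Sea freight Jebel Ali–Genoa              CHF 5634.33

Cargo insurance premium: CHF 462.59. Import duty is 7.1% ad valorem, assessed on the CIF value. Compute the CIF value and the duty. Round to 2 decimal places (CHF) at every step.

CIF value: CHF 298083.36; import duty: CHF 21163.92

CIF = FOB price + freight + insurance
CIF = 291986.44 + 5634.33 + 462.59 = 298083.36
Import duty = 298083.36 × 7.1% = 21163.92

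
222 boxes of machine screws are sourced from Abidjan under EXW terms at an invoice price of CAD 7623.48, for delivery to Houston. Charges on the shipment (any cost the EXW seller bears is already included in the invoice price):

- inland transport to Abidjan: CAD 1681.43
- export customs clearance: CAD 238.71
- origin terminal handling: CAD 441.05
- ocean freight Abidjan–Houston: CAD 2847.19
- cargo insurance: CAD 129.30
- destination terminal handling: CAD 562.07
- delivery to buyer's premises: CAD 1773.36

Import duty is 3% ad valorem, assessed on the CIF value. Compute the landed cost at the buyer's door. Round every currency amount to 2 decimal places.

EXW: the seller makes goods available at their premises; the buyer bears all onward costs.
CIF value = EXW price + inland to port + export clearance + origin terminal + freight + insurance = 7623.48 + 1681.43 + 238.71 + 441.05 + 2847.19 + 129.30 = 12961.16
Import duty = 12961.16 × 3% = 388.83
Buyer bears: inland to port 1681.43 + export clearance 238.71 + origin terminal 441.05 + freight 2847.19 + insurance 129.30 + destination terminal 562.07 + delivery 1773.36 + duty 388.83 = 8061.94
Landed cost = invoice 7623.48 + 8061.94 = 15685.42

Total landed cost: CAD 15685.42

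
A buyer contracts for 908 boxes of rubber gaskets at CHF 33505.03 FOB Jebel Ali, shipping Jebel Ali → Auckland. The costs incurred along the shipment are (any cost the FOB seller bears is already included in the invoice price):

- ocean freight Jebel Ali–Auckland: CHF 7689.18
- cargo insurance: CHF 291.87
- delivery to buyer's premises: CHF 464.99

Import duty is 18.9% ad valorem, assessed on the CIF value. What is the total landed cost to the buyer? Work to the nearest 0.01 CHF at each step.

FOB: the seller bears costs until goods are on board at the origin port; the buyer bears freight, insurance and all costs thereafter.
CIF value = FOB price + freight + insurance = 33505.03 + 7689.18 + 291.87 = 41486.08
Import duty = 41486.08 × 18.9% = 7840.87
Buyer bears: freight 7689.18 + insurance 291.87 + delivery 464.99 + duty 7840.87 = 16286.91
Landed cost = invoice 33505.03 + 16286.91 = 49791.94

Total landed cost: CHF 49791.94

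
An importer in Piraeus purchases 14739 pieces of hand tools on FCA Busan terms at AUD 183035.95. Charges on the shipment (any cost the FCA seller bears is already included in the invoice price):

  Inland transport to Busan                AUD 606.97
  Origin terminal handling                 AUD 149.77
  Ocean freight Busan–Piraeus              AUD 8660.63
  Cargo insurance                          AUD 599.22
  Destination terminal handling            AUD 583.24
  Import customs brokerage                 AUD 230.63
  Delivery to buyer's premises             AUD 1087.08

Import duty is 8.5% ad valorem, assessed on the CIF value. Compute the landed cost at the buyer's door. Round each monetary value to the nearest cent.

Total landed cost: AUD 210704.39

FCA: the seller delivers export-cleared goods to the carrier; the buyer bears costs from that point.
Already in the invoice (seller's account under FCA): inland to port — exclude.
CIF value = FCA price + origin terminal + freight + insurance = 183035.95 + 149.77 + 8660.63 + 599.22 = 192445.57
Import duty = 192445.57 × 8.5% = 16357.87
Buyer bears: origin terminal 149.77 + freight 8660.63 + insurance 599.22 + destination terminal 583.24 + brokerage 230.63 + delivery 1087.08 + duty 16357.87 = 27668.44
Landed cost = invoice 183035.95 + 27668.44 = 210704.39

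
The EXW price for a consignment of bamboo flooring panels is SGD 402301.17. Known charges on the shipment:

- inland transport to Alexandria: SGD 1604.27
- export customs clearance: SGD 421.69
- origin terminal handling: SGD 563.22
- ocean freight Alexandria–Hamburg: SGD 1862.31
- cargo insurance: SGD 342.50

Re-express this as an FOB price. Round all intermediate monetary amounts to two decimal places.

FOB price: SGD 404890.35

Not relevant to the conversion: insurance, freight — on the buyer under both terms; not part of either seller's price.
From EXW to FOB, the seller additionally bears: inland to port, export clearance, origin terminal.
FOB price = 402301.17 + 1604.27 + 421.69 + 563.22 = 404890.35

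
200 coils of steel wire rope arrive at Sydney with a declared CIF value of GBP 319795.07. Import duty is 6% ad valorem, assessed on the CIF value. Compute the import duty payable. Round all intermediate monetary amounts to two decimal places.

Import duty: GBP 19187.70

Import duty = 319795.07 × 6% = 19187.70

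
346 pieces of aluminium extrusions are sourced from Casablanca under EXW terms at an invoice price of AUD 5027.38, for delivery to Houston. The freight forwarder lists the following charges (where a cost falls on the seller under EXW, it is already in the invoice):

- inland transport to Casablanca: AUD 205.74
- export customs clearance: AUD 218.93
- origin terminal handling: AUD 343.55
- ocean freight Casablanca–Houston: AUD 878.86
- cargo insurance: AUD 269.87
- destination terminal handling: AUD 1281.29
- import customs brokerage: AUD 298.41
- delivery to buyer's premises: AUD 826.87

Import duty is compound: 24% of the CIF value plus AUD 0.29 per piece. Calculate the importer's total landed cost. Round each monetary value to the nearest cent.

EXW: the seller makes goods available at their premises; the buyer bears all onward costs.
CIF value = EXW price + inland to port + export clearance + origin terminal + freight + insurance = 5027.38 + 205.74 + 218.93 + 343.55 + 878.86 + 269.87 = 6944.33
Ad valorem component: 6944.33 × 24% = 1666.64
Specific component: 346 × 0.29 = 100.34
Import duty = 1666.64 + 100.34 = 1766.98
Buyer bears: inland to port 205.74 + export clearance 218.93 + origin terminal 343.55 + freight 878.86 + insurance 269.87 + destination terminal 1281.29 + brokerage 298.41 + delivery 826.87 + duty 1766.98 = 6090.50
Landed cost = invoice 5027.38 + 6090.50 = 11117.88

Total landed cost: AUD 11117.88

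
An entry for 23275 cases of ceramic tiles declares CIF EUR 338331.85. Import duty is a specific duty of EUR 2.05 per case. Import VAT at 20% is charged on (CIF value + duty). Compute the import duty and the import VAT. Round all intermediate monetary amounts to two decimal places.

Import duty: EUR 47713.75; import VAT: EUR 77209.12

Import duty = 23275 × 2.05 = 47713.75
VAT base = CIF + duty = 338331.85 + 47713.75 = 386045.60
Import VAT = 386045.60 × 20% = 77209.12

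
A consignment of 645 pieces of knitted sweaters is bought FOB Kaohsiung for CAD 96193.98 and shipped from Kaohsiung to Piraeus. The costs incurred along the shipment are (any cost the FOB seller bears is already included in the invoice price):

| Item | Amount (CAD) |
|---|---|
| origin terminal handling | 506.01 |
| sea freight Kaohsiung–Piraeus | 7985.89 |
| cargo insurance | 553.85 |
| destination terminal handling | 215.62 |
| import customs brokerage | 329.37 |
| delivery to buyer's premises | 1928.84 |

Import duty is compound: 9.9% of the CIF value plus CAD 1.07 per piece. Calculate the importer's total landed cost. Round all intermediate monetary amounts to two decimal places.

Total landed cost: CAD 118266.34

FOB: the seller bears costs until goods are on board at the origin port; the buyer bears freight, insurance and all costs thereafter.
Already in the invoice (seller's account under FOB): origin terminal — exclude.
CIF value = FOB price + freight + insurance = 96193.98 + 7985.89 + 553.85 = 104733.72
Ad valorem component: 104733.72 × 9.9% = 10368.64
Specific component: 645 × 1.07 = 690.15
Import duty = 10368.64 + 690.15 = 11058.79
Buyer bears: freight 7985.89 + insurance 553.85 + destination terminal 215.62 + brokerage 329.37 + delivery 1928.84 + duty 11058.79 = 22072.36
Landed cost = invoice 96193.98 + 22072.36 = 118266.34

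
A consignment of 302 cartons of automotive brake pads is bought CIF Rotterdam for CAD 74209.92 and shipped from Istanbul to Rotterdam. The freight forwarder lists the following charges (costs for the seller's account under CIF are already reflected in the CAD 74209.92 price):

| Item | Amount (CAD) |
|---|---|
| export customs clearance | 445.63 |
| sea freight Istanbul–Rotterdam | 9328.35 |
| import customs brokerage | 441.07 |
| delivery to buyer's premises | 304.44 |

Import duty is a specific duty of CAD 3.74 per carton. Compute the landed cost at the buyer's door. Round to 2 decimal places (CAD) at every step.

CIF: the seller pays costs through ocean freight and marine insurance to the destination port.
Already in the invoice (seller's account under CIF): export clearance, freight — exclude.
The CIF price already equals the CIF value: 74209.92
Import duty = 302 × 3.74 = 1129.48
Buyer bears: brokerage 441.07 + delivery 304.44 + duty 1129.48 = 1874.99
Landed cost = invoice 74209.92 + 1874.99 = 76084.91

Total landed cost: CAD 76084.91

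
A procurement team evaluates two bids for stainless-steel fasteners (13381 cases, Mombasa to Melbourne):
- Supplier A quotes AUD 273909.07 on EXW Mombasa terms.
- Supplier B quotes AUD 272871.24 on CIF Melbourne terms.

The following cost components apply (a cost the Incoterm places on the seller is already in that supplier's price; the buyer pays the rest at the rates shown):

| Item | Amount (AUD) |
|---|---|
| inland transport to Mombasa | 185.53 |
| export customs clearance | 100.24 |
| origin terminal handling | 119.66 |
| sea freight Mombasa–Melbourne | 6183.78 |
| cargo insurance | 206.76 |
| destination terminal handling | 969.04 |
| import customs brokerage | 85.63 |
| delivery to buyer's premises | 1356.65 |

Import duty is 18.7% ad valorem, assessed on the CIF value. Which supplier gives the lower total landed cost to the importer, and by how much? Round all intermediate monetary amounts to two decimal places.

Supplier B is cheaper by AUD 9298.72

Supplier A (EXW):
CIF value = EXW price + inland to port + export clearance + origin terminal + freight + insurance = 273909.07 + 185.53 + 100.24 + 119.66 + 6183.78 + 206.76 = 280705.04
Import duty = 280705.04 × 18.7% = 52491.84
Buyer bears (A): 185.53 + 100.24 + 119.66 + 6183.78 + 206.76 + 969.04 + 85.63 + 1356.65 = 9207.29
Landed cost (A) = invoice 273909.07 + 9207.29 + duty 52491.84 = 335608.20
Supplier B (CIF):
The CIF price already equals the CIF value: 272871.24
Import duty = 272871.24 × 18.7% = 51026.92
Buyer bears (B): 969.04 + 85.63 + 1356.65 = 2411.32
Landed cost (B) = invoice 272871.24 + 2411.32 + duty 51026.92 = 326309.48
Difference = |335608.20 − 326309.48| = 9298.72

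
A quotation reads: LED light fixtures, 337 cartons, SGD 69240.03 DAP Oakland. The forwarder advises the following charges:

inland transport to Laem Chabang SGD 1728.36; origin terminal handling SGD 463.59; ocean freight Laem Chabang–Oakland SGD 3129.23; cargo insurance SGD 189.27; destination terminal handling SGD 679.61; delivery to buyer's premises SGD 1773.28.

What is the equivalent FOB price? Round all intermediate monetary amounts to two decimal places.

FOB price: SGD 63468.64

Not relevant to the conversion: origin terminal, inland to port — on the seller under both DAP and FOB; already in the DAP price and stays in the FOB price.
From DAP to FOB, the seller no longer bears: freight, insurance, destination terminal, delivery.
FOB price = 69240.03 − 3129.23 − 189.27 − 679.61 − 1773.28 = 63468.64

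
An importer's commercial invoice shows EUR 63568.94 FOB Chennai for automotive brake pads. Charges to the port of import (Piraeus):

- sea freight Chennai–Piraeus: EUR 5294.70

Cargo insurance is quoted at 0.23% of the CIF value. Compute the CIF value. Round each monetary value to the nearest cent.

CIF value: EUR 69022.39

Let C be the CIF value. C = FOB price + freight + 0.23% × C
C − 0.23% × C = 63568.94 + 5294.70
0.9977 × C = 68863.64
C = 68863.64 / 0.9977 = 69022.39
Insurance premium = 0.23% × 69022.39 = 158.75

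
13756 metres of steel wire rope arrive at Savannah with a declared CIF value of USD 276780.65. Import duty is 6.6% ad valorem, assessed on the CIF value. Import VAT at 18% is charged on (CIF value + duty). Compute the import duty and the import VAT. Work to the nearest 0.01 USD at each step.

Import duty: USD 18267.52; import VAT: USD 53108.67

Import duty = 276780.65 × 6.6% = 18267.52
VAT base = CIF + duty = 276780.65 + 18267.52 = 295048.17
Import VAT = 295048.17 × 18% = 53108.67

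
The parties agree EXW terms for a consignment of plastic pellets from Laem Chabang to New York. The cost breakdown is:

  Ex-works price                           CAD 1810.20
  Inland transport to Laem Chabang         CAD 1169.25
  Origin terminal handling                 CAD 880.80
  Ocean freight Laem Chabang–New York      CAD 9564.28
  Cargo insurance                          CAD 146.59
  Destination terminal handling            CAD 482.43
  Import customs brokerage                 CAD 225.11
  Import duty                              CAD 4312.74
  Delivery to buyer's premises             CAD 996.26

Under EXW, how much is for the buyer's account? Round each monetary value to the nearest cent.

EXW: the seller makes goods available at their premises; the buyer bears all onward costs.
Seller's account: goods 1810.20 = 1810.20
Buyer's account: inland to port 1169.25 + origin terminal 880.80 + freight 9564.28 + insurance 146.59 + destination terminal 482.43 + brokerage 225.11 + duty 4312.74 + delivery 996.26 = 17777.46

Buyer's account: CAD 17777.46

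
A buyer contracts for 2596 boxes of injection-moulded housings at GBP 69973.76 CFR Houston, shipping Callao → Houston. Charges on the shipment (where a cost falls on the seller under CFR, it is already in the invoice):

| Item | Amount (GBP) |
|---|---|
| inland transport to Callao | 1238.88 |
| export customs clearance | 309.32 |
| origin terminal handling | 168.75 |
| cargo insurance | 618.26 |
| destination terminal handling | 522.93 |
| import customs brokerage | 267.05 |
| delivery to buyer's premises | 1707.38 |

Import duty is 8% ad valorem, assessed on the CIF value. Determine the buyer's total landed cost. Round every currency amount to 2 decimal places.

Total landed cost: GBP 78736.74

CFR: the seller pays costs through ocean freight to the destination port, but not insurance.
Already in the invoice (seller's account under CFR): inland to port, export clearance, origin terminal — exclude.
CIF value = CFR price + insurance = 69973.76 + 618.26 = 70592.02
Import duty = 70592.02 × 8% = 5647.36
Buyer bears: insurance 618.26 + destination terminal 522.93 + brokerage 267.05 + delivery 1707.38 + duty 5647.36 = 8762.98
Landed cost = invoice 69973.76 + 8762.98 = 78736.74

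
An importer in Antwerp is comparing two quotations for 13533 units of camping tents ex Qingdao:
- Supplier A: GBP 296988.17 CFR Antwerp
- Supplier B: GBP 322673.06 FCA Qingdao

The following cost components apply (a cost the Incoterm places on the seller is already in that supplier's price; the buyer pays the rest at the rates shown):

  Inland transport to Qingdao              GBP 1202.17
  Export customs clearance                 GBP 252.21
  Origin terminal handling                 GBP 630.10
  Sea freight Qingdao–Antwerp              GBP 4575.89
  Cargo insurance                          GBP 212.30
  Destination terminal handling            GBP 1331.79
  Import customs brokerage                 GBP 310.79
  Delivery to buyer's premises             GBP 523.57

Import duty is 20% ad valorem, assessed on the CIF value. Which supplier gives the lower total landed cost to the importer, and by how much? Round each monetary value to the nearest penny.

Supplier A is cheaper by GBP 37069.06

Supplier A (CFR):
CIF value = CFR price + insurance = 296988.17 + 212.30 = 297200.47
Import duty = 297200.47 × 20% = 59440.09
Buyer bears (A): 212.30 + 1331.79 + 310.79 + 523.57 = 2378.45
Landed cost (A) = invoice 296988.17 + 2378.45 + duty 59440.09 = 358806.71
Supplier B (FCA):
CIF value = FCA price + origin terminal + freight + insurance = 322673.06 + 630.10 + 4575.89 + 212.30 = 328091.35
Import duty = 328091.35 × 20% = 65618.27
Buyer bears (B): 630.10 + 4575.89 + 212.30 + 1331.79 + 310.79 + 523.57 = 7584.44
Landed cost (B) = invoice 322673.06 + 7584.44 + duty 65618.27 = 395875.77
Difference = |358806.71 − 395875.77| = 37069.06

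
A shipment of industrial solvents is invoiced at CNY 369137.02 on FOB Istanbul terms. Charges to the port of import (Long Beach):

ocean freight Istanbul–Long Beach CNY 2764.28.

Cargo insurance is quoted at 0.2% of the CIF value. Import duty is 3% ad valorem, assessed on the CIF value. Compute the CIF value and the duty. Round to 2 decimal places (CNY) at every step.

Let C be the CIF value. C = FOB price + freight + 0.2% × C
C − 0.2% × C = 369137.02 + 2764.28
0.998 × C = 371901.30
C = 371901.30 / 0.998 = 372646.59
Insurance premium = 0.2% × 372646.59 = 745.29
Import duty = 372646.59 × 3% = 11179.40

CIF value: CNY 372646.59; import duty: CNY 11179.40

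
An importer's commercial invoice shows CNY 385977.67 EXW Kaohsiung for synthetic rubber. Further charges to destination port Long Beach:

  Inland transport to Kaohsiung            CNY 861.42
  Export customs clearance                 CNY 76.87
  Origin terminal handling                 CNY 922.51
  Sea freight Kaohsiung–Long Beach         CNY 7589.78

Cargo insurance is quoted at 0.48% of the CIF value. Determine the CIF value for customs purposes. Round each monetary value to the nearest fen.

Let C be the CIF value. C = EXW price + pre-shipment costs + freight + 0.48% × C
C − 0.48% × C = 385977.67 + 861.42 + 76.87 + 922.51 + 7589.78
0.9952 × C = 395428.25
C = 395428.25 / 0.9952 = 397335.46
Insurance premium = 0.48% × 397335.46 = 1907.21

CIF value: CNY 397335.46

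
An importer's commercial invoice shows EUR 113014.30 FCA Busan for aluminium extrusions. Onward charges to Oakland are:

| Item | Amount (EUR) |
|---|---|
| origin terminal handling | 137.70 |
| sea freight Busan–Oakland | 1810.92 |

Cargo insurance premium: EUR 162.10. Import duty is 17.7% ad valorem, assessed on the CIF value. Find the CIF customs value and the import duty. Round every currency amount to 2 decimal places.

CIF value: EUR 115125.02; import duty: EUR 20377.13

CIF = FCA price + pre-shipment costs + freight + insurance
CIF = 113014.30 + 137.70 + 1810.92 + 162.10 = 115125.02
Import duty = 115125.02 × 17.7% = 20377.13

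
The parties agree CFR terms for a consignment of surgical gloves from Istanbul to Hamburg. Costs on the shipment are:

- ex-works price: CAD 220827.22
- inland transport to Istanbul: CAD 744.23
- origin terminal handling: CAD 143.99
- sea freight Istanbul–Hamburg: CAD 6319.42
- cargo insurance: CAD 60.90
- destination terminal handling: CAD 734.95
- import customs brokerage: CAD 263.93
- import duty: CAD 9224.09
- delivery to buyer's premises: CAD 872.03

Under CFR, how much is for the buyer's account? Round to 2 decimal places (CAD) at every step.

CFR: the seller pays costs through ocean freight to the destination port, but not insurance.
Seller's account: goods 220827.22 + inland to port 744.23 + origin terminal 143.99 + freight 6319.42 = 228034.86
Buyer's account: insurance 60.90 + destination terminal 734.95 + brokerage 263.93 + duty 9224.09 + delivery 872.03 = 11155.90

Buyer's account: CAD 11155.90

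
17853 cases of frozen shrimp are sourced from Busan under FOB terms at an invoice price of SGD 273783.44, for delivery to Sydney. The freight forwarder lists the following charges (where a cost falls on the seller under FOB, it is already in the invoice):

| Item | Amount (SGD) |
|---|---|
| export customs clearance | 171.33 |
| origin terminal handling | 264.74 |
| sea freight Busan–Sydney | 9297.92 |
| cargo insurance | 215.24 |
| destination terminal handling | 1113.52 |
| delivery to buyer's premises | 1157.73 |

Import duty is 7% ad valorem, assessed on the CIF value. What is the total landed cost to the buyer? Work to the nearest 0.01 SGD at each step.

Total landed cost: SGD 305398.61

FOB: the seller bears costs until goods are on board at the origin port; the buyer bears freight, insurance and all costs thereafter.
Already in the invoice (seller's account under FOB): export clearance, origin terminal — exclude.
CIF value = FOB price + freight + insurance = 273783.44 + 9297.92 + 215.24 = 283296.60
Import duty = 283296.60 × 7% = 19830.76
Buyer bears: freight 9297.92 + insurance 215.24 + destination terminal 1113.52 + delivery 1157.73 + duty 19830.76 = 31615.17
Landed cost = invoice 273783.44 + 31615.17 = 305398.61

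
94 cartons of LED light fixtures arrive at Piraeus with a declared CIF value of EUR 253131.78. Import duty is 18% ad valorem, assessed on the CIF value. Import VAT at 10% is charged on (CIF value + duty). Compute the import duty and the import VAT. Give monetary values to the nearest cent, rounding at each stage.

Import duty = 253131.78 × 18% = 45563.72
VAT base = CIF + duty = 253131.78 + 45563.72 = 298695.50
Import VAT = 298695.50 × 10% = 29869.55

Import duty: EUR 45563.72; import VAT: EUR 29869.55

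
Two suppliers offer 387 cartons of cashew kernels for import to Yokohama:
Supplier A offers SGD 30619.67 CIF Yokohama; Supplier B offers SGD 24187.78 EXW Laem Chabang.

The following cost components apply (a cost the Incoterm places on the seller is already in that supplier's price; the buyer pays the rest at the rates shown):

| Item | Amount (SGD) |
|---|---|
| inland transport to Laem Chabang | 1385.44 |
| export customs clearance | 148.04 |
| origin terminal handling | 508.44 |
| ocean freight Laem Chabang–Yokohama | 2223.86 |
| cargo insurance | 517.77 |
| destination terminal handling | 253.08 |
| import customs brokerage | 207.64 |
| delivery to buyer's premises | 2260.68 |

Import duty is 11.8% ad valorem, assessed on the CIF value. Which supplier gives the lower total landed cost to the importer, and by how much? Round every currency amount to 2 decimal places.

Supplier A (CIF):
The CIF price already equals the CIF value: 30619.67
Import duty = 30619.67 × 11.8% = 3613.12
Buyer bears (A): 253.08 + 207.64 + 2260.68 = 2721.40
Landed cost (A) = invoice 30619.67 + 2721.40 + duty 3613.12 = 36954.19
Supplier B (EXW):
CIF value = EXW price + inland to port + export clearance + origin terminal + freight + insurance = 24187.78 + 1385.44 + 148.04 + 508.44 + 2223.86 + 517.77 = 28971.33
Import duty = 28971.33 × 11.8% = 3418.62
Buyer bears (B): 1385.44 + 148.04 + 508.44 + 2223.86 + 517.77 + 253.08 + 207.64 + 2260.68 = 7504.95
Landed cost (B) = invoice 24187.78 + 7504.95 + duty 3418.62 = 35111.35
Difference = |36954.19 − 35111.35| = 1842.84

Supplier B is cheaper by SGD 1842.84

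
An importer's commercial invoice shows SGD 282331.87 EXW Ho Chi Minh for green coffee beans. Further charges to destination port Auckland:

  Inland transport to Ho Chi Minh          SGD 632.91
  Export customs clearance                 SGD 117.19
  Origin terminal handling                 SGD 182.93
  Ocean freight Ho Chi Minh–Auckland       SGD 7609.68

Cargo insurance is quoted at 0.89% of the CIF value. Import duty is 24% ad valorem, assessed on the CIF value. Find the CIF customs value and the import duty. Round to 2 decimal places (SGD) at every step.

CIF value: SGD 293486.61; import duty: SGD 70436.79

Let C be the CIF value. C = EXW price + pre-shipment costs + freight + 0.89% × C
C − 0.89% × C = 282331.87 + 632.91 + 117.19 + 182.93 + 7609.68
0.9911 × C = 290874.58
C = 290874.58 / 0.9911 = 293486.61
Insurance premium = 0.89% × 293486.61 = 2612.03
Import duty = 293486.61 × 24% = 70436.79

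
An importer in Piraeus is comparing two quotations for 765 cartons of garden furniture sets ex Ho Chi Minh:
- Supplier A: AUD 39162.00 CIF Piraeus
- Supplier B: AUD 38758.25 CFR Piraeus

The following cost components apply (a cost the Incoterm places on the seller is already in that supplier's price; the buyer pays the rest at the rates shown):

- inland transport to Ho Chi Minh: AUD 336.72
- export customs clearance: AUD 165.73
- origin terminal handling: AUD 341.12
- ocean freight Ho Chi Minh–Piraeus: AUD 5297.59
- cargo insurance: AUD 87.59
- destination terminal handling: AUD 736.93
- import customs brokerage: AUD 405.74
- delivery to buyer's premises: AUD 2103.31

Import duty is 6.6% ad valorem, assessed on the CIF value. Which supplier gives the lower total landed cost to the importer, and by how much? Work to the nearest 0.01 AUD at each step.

Supplier B is cheaper by AUD 337.02

Supplier A (CIF):
The CIF price already equals the CIF value: 39162.00
Import duty = 39162.00 × 6.6% = 2584.69
Buyer bears (A): 736.93 + 405.74 + 2103.31 = 3245.98
Landed cost (A) = invoice 39162.00 + 3245.98 + duty 2584.69 = 44992.67
Supplier B (CFR):
CIF value = CFR price + insurance = 38758.25 + 87.59 = 38845.84
Import duty = 38845.84 × 6.6% = 2563.83
Buyer bears (B): 87.59 + 736.93 + 405.74 + 2103.31 = 3333.57
Landed cost (B) = invoice 38758.25 + 3333.57 + duty 2563.83 = 44655.65
Difference = |44992.67 − 44655.65| = 337.02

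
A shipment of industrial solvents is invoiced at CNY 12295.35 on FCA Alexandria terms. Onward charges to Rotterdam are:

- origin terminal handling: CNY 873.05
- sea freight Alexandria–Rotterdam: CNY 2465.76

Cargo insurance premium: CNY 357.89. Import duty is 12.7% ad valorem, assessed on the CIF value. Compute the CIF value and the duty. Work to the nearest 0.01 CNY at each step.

CIF = FCA price + pre-shipment costs + freight + insurance
CIF = 12295.35 + 873.05 + 2465.76 + 357.89 = 15992.05
Import duty = 15992.05 × 12.7% = 2030.99

CIF value: CNY 15992.05; import duty: CNY 2030.99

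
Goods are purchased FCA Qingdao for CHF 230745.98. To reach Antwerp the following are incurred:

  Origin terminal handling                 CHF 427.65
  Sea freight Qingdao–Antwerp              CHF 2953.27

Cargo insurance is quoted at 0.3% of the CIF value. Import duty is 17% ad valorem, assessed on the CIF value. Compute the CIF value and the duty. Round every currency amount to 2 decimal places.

Let C be the CIF value. C = FCA price + pre-shipment costs + freight + 0.3% × C
C − 0.3% × C = 230745.98 + 427.65 + 2953.27
0.997 × C = 234126.90
C = 234126.90 / 0.997 = 234831.39
Insurance premium = 0.3% × 234831.39 = 704.49
Import duty = 234831.39 × 17% = 39921.34

CIF value: CHF 234831.39; import duty: CHF 39921.34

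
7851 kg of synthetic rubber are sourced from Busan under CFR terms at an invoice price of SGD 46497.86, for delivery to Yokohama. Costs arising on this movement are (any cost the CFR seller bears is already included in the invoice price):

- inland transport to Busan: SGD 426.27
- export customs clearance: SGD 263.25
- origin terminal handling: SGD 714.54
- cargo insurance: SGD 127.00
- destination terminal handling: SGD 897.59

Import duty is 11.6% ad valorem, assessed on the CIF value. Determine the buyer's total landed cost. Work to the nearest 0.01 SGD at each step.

Total landed cost: SGD 52930.93

CFR: the seller pays costs through ocean freight to the destination port, but not insurance.
Already in the invoice (seller's account under CFR): inland to port, export clearance, origin terminal — exclude.
CIF value = CFR price + insurance = 46497.86 + 127.00 = 46624.86
Import duty = 46624.86 × 11.6% = 5408.48
Buyer bears: insurance 127.00 + destination terminal 897.59 + duty 5408.48 = 6433.07
Landed cost = invoice 46497.86 + 6433.07 = 52930.93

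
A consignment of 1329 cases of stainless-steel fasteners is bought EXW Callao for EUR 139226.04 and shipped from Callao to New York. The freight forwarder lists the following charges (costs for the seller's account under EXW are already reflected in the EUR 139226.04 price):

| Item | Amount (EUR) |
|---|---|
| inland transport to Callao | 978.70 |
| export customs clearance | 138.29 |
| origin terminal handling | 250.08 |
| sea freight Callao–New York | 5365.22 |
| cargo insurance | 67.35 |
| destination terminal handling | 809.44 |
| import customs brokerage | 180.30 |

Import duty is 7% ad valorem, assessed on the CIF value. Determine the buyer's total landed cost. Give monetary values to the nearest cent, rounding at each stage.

Total landed cost: EUR 157237.22

EXW: the seller makes goods available at their premises; the buyer bears all onward costs.
CIF value = EXW price + inland to port + export clearance + origin terminal + freight + insurance = 139226.04 + 978.70 + 138.29 + 250.08 + 5365.22 + 67.35 = 146025.68
Import duty = 146025.68 × 7% = 10221.80
Buyer bears: inland to port 978.70 + export clearance 138.29 + origin terminal 250.08 + freight 5365.22 + insurance 67.35 + destination terminal 809.44 + brokerage 180.30 + duty 10221.80 = 18011.18
Landed cost = invoice 139226.04 + 18011.18 = 157237.22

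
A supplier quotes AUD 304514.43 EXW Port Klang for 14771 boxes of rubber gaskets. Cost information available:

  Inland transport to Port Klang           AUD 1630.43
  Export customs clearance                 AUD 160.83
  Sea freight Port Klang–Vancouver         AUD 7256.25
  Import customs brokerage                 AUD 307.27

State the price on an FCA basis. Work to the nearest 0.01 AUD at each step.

FCA price: AUD 306305.69

Not relevant to the conversion: brokerage, freight — on the buyer under both terms; not part of either seller's price.
From EXW to FCA, the seller additionally bears: inland to port, export clearance.
FCA price = 304514.43 + 1630.43 + 160.83 = 306305.69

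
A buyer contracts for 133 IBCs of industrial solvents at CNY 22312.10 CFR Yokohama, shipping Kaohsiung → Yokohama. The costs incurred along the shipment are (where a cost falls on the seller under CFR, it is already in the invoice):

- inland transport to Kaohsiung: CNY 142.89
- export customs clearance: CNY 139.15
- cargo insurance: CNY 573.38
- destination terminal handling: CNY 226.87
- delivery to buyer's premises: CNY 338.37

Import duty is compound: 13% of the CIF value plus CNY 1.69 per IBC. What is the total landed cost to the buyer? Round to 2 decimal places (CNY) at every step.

CFR: the seller pays costs through ocean freight to the destination port, but not insurance.
Already in the invoice (seller's account under CFR): inland to port, export clearance — exclude.
CIF value = CFR price + insurance = 22312.10 + 573.38 = 22885.48
Ad valorem component: 22885.48 × 13% = 2975.11
Specific component: 133 × 1.69 = 224.77
Import duty = 2975.11 + 224.77 = 3199.88
Buyer bears: insurance 573.38 + destination terminal 226.87 + delivery 338.37 + duty 3199.88 = 4338.50
Landed cost = invoice 22312.10 + 4338.50 = 26650.60

Total landed cost: CNY 26650.60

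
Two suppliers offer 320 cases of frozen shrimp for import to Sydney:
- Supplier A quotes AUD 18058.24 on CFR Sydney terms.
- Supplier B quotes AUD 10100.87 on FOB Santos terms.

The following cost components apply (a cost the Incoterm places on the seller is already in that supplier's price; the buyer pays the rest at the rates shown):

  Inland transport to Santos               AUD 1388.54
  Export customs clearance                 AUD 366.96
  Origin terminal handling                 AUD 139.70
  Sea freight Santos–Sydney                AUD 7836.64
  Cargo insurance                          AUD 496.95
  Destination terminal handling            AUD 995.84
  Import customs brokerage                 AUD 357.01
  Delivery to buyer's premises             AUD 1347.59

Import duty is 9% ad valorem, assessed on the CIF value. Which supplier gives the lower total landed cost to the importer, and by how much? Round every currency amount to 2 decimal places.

Supplier A (CFR):
CIF value = CFR price + insurance = 18058.24 + 496.95 = 18555.19
Import duty = 18555.19 × 9% = 1669.97
Buyer bears (A): 496.95 + 995.84 + 357.01 + 1347.59 = 3197.39
Landed cost (A) = invoice 18058.24 + 3197.39 + duty 1669.97 = 22925.60
Supplier B (FOB):
CIF value = FOB price + freight + insurance = 10100.87 + 7836.64 + 496.95 = 18434.46
Import duty = 18434.46 × 9% = 1659.10
Buyer bears (B): 7836.64 + 496.95 + 995.84 + 357.01 + 1347.59 = 11034.03
Landed cost (B) = invoice 10100.87 + 11034.03 + duty 1659.10 = 22794.00
Difference = |22925.60 − 22794.00| = 131.60

Supplier B is cheaper by AUD 131.60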